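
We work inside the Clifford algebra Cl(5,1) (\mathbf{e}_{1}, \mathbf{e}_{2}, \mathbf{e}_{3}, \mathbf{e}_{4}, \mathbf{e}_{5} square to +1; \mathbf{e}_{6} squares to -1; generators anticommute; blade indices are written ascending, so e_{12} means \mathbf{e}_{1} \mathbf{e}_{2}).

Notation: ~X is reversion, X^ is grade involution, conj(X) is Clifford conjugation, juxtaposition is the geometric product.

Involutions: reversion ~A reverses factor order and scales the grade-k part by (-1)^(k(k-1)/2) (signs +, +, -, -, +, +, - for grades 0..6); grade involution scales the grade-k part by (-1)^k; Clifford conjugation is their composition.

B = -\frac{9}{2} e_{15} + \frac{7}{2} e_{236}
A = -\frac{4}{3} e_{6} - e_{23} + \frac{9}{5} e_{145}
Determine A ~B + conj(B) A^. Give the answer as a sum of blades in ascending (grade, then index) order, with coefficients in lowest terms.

first term: \frac{81}{10} e_{4} - \frac{7}{2} e_{6} - \frac{14}{3} e_{23} - 6 e_{156} - \frac{9}{2} e_{1235} - \frac{63}{10} e_{123456}
second term: -\frac{81}{10} e_{4} + \frac{7}{2} e_{6} - \frac{14}{3} e_{23} + 6 e_{156} - \frac{9}{2} e_{1235} + \frac{63}{10} e_{123456}
Answer: -\frac{28}{3} e_{23} - 9 e_{1235}


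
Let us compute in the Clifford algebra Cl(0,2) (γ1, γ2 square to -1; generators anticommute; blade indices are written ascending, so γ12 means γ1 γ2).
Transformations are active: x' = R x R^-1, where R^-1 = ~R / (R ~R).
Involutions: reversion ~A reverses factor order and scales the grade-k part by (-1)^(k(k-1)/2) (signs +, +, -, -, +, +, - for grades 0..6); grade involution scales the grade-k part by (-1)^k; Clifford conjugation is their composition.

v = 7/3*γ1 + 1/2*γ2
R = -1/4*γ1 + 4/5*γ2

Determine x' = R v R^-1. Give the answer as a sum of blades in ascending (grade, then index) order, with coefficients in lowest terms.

~R = -1/4*γ1 + 4/5*γ2, and R ~R = -281/400, so R^-1 = ~R / (-281/400).
R v = 11/60 - 239/120*γ12
Answer: -619/281*γ1 - 1547/1686*γ2


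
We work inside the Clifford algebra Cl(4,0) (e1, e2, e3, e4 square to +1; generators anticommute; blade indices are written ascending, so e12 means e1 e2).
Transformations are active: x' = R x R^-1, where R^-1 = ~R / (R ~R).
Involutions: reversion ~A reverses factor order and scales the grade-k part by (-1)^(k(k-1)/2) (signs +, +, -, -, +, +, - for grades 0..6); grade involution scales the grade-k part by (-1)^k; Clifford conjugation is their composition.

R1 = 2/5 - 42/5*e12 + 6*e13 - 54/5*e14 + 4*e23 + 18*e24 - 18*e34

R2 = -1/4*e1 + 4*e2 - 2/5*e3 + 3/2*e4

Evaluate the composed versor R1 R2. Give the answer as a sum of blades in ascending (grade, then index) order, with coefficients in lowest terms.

Distribute over the terms of R2 (each basis-blade product reordered to ascending indices, repeated generators contracted through their squares):
R1 (-1/4*e1) = -1/10*e1 - 21/10*e2 + 3/2*e3 - 27/10*e4 - e123 - 9/2*e124 + 9/2*e134
R1 (4*e2) = -168/5*e1 + 8/5*e2 - 16*e3 - 72*e4 - 24*e123 + 216/5*e124 - 72*e234
R1 (-2/5*e3) = -12/5*e1 - 8/5*e2 - 4/25*e3 - 36/5*e4 + 84/25*e123 - 108/25*e134 + 36/5*e234
R1 (3/2*e4) = -81/5*e1 + 27*e2 - 27*e3 + 3/5*e4 - 63/5*e124 + 9*e134 + 6*e234
Summing the partial products and collecting blades:
Answer: -523/10*e1 + 249/10*e2 - 2083/50*e3 - 813/10*e4 - 541/25*e123 + 261/10*e124 + 459/50*e134 - 294/5*e234


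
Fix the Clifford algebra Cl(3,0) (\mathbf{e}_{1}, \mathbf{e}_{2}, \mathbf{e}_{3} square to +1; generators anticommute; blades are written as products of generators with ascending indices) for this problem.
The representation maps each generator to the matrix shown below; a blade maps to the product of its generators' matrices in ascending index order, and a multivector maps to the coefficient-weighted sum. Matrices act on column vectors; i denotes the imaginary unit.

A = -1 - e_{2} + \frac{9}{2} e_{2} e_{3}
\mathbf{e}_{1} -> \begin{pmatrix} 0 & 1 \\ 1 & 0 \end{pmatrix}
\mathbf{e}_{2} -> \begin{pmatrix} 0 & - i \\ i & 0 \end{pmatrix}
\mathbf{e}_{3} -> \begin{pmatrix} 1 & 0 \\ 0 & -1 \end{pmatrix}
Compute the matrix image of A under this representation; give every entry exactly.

Bivector images (products of the table entries): rho(e_{2} e_{3}) = rho(\mathbf{e}_{2})rho(\mathbf{e}_{3}) = \begin{pmatrix} 0 & i \\ i & 0 \end{pmatrix}.
M = (-1)*1 + (-1)*rho(e_{2}) + (\frac{9}{2})*rho(e_{2} e_{3}), summed entrywise (1 is the identity matrix):
Answer: \begin{pmatrix} -1 & \frac{11 i}{2} \\ \frac{7 i}{2} & -1 \end{pmatrix}


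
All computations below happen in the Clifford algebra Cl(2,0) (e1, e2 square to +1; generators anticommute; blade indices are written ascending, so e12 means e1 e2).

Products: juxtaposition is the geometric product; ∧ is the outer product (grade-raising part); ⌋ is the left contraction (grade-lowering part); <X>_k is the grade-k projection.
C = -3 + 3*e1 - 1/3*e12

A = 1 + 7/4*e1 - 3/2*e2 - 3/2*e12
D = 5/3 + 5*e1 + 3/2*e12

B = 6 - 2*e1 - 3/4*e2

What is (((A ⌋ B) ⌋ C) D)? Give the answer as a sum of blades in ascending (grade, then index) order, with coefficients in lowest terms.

step 1: 29/8 - 2*e1 - 3/4*e2
step 2: -135/8 + 85/8*e1 + 2/3*e2 - 29/24*e12
step 3: 429/16 - 203/3*e1 + 3325/144*e2 - 4415/144*e12
Answer: 429/16 - 203/3*e1 + 3325/144*e2 - 4415/144*e12


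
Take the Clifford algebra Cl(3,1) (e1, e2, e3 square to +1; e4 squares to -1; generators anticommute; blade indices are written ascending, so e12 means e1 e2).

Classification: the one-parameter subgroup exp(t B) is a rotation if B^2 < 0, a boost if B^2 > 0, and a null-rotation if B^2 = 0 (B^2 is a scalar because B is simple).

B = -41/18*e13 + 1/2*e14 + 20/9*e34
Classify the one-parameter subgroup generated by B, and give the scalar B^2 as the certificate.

B^2 term by term: the squares give (-41/18)^2*(e13)^2 + (1/2)^2*(e14)^2 + (20/9)^2*(e34)^2 = 1681/324*(-1) + 1/4*(+1) + 400/81*(+1) = 0 (each basis 2-blade squares to minus the product of its generators' squares); cross terms between blades sharing an index anticommute and cancel. So B^2 = 0.
Answer: null-rotation, certificate B^2 = 0. Certificate logic: 0 is a conjugation-invariant scalar, so its sign fixes rotation versus boost versus null-rotation outright.


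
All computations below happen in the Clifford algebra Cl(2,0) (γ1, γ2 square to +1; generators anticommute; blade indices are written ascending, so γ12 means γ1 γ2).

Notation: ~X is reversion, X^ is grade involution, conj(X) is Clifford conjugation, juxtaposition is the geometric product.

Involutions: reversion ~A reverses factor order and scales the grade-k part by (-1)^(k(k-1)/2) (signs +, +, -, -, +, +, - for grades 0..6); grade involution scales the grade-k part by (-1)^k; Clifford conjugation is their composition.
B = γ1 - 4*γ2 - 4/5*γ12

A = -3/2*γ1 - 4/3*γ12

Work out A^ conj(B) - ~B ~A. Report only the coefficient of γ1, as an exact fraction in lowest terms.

first term: -13/30 - 16/3*γ1 - 2/15*γ2 + 6*γ12
second term: -77/30 + 16/3*γ1 + 38/15*γ2 - 6*γ12
Answer: -32/3


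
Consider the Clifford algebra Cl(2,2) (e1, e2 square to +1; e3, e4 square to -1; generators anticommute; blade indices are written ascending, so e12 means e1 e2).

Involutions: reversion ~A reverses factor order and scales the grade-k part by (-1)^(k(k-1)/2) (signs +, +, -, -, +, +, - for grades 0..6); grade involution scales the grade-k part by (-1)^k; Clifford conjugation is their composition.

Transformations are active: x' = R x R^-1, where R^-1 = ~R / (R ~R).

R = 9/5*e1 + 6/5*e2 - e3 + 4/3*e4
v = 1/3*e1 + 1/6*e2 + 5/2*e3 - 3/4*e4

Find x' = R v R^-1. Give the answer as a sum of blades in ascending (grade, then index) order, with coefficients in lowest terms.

~R = 9/5*e1 + 6/5*e2 - e3 + 4/3*e4, and R ~R = 428/225, so R^-1 = ~R / (428/225).
R v = 43/10 - 1/10*e12 + 29/6*e13 - 323/180*e14 + 19/6*e23 - 101/90*e24 - 31/12*e34
Answer: 10021/1284*e1 + 1688/321*e2 - 3005/428*e3 + 2901/428*e4


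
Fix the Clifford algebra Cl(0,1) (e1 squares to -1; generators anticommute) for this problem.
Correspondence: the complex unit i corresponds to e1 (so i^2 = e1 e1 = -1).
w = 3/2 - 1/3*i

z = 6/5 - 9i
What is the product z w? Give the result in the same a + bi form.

In blades: z = 6/5 - 9*e1, w = 3/2 - 1/3*e1.
Distribute z over w term by term (generator squares from the signature, products reordered to ascending indices): (6/5)*w = 9/5 - 2/5*e1; (-9*e1)*w = -3 - 27/2*e1.
Sum: -6/5 - 139/10*e1; translating back through the correspondence:
Answer: -6/5 - 139/10*i


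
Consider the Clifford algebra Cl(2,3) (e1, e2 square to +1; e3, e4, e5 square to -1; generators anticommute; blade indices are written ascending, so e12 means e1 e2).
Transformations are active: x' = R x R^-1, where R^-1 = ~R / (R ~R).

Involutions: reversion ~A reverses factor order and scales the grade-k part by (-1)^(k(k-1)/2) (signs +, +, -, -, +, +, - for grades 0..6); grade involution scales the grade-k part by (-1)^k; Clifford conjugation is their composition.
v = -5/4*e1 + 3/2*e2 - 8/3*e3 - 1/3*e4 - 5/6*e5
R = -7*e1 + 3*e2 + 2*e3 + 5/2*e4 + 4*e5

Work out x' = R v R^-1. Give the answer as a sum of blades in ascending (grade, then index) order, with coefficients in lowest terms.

~R = -7*e1 + 3*e2 + 2*e3 + 5/2*e4 + 4*e5, and R ~R = 127/4, so R^-1 = ~R / (127/4).
R v = 91/4 - 27/4*e12 + 127/6*e13 + 131/24*e14 + 65/6*e15 - 11*e23 - 19/4*e24 - 17/2*e25 + 6*e34 + 9*e35 - 3/4*e45
Answer: -4461/508*e1 + 711/254*e2 + 2108/381*e3 + 1492/381*e4 + 5003/762*e5


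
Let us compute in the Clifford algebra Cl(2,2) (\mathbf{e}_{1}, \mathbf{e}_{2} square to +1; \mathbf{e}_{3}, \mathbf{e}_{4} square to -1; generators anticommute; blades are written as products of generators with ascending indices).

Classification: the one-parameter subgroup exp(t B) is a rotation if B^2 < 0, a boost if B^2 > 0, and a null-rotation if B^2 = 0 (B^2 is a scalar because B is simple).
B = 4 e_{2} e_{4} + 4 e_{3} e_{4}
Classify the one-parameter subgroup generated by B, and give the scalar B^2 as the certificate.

B^2 term by term: the squares give (4)^2*(e_{2} e_{4})^2 + (4)^2*(e_{3} e_{4})^2 = 16*(+1) + 16*(-1) = 0 (each basis 2-blade squares to minus the product of its generators' squares); cross terms between blades sharing an index anticommute and cancel. So B^2 = 0.
Answer: null-rotation, certificate B^2 = 0. Why this suffices: the scalar 0 survives any versor conjugation, so its sign alone determines the class however B is presented.


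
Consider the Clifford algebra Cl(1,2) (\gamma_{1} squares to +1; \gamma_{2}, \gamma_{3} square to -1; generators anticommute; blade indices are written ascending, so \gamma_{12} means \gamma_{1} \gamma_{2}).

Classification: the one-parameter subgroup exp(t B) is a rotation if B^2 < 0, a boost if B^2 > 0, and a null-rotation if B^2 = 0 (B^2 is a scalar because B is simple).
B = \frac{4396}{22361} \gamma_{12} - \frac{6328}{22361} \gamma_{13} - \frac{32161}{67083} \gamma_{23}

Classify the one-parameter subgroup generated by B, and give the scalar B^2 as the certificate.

B^2 term by term: the squares give (\frac{4396}{22361})^2*(\gamma_{12})^2 + (-\frac{6328}{22361})^2*(\gamma_{13})^2 + (-\frac{32161}{67083})^2*(\gamma_{23})^2 = \frac{19324816}{500014321}*(+1) + \frac{40043584}{500014321}*(+1) + \frac{1034329921}{4500128889}*(-1) = -\frac{1}{9} (each basis 2-blade squares to minus the product of its generators' squares); cross terms between blades sharing an index anticommute and cancel. So B^2 = -\frac{1}{9}.
Answer: rotation, certificate B^2 = -\frac{1}{9}. Note: conjugating B changes its blade decomposition but never the scalar B^2 = -\frac{1}{9}, whose sign settles the classification.


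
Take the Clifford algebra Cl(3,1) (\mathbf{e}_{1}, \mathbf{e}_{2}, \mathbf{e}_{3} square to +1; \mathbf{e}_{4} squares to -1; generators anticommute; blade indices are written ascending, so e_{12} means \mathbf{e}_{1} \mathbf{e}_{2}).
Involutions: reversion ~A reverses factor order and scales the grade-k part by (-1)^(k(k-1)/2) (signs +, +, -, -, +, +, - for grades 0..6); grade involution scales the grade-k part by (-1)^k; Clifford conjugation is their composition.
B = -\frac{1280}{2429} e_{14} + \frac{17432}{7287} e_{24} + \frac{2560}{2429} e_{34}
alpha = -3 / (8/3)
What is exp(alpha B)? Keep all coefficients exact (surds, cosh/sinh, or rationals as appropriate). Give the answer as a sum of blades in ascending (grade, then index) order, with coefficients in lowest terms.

B^2 term by term: the squares give (-\frac{1280}{2429})^2*(e_{14})^2 + (\frac{17432}{7287})^2*(e_{24})^2 + (\frac{2560}{2429})^2*(e_{34})^2 = \frac{1638400}{5900041}*(+1) + \frac{303874624}{53100369}*(+1) + \frac{6553600}{5900041}*(+1) = \frac{64}{9} (each basis 2-blade squares to minus the product of its generators' squares); cross terms between blades sharing an index anticommute and cancel. So B^2 = \frac{64}{9}.
B^2 = \frac{64}{9} — B^2 > 0, so the exponential closes hyperbolically: l = \frac{8}{3}, alpha*l = -3, so exp(alpha B) = cosh(-3) + (sinh(-3)/(\frac{8}{3}))*B = \cosh{\left(3 \right)} + (- \frac{3 \sinh{\left(3 \right)}}{8})*B.
Answer: \cosh{\left(3 \right)} + \frac{480 \sinh{\left(3 \right)}}{2429} e_{14} - \frac{2179 \sinh{\left(3 \right)}}{2429} e_{24} - \frac{960 \sinh{\left(3 \right)}}{2429} e_{34}


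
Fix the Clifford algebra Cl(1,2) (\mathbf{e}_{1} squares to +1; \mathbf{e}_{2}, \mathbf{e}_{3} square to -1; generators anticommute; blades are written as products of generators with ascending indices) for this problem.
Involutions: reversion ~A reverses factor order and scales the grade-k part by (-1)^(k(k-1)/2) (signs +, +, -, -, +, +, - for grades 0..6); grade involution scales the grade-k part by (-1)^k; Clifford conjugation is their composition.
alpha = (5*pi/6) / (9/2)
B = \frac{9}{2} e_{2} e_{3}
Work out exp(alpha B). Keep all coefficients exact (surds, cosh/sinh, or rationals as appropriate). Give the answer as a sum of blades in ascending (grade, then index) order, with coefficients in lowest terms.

B^2 = (\frac{9}{2})^2*(e_{2} e_{3})^2 = \frac{81}{4}*(-1) = -\frac{81}{4} (a basis 2-blade squares to minus the product of its generators' squares).
B^2 = -\frac{81}{4} — since the square is negative, the closed form is circular: l = \frac{9}{2}, alpha*l = \frac{5 \pi}{6}, so exp(alpha B) = cos(\frac{5 \pi}{6}) + (sin(\frac{5 \pi}{6})/(\frac{9}{2}))*B = - \frac{\sqrt{3}}{2} + (\frac{1}{9})*B.
Answer: - \frac{\sqrt{3}}{2} + \frac{1}{2} e_{2} e_{3}


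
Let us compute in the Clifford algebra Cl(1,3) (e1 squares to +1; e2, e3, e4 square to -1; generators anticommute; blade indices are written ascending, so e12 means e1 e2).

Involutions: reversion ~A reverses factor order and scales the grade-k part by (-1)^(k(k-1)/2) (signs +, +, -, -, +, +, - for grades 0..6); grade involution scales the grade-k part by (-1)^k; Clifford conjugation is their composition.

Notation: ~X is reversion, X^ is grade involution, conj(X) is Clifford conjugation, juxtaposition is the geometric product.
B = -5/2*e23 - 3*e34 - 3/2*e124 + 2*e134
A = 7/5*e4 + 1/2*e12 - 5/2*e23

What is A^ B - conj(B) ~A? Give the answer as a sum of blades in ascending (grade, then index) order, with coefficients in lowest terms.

first term: -25/4 + 21/5*e3 - 3/4*e4 - 21/10*e12 + 81/20*e13 - 15/2*e24 + 5*e124 + 15/4*e134 + 5/2*e234 - 3/2*e1234
second term: -25/4 - 21/5*e3 + 3/4*e4 + 21/10*e12 - 81/20*e13 + 15/2*e24 + 5*e124 + 15/4*e134 + 5/2*e234 - 3/2*e1234
Answer: 42/5*e3 - 3/2*e4 - 21/5*e12 + 81/10*e13 - 15*e24


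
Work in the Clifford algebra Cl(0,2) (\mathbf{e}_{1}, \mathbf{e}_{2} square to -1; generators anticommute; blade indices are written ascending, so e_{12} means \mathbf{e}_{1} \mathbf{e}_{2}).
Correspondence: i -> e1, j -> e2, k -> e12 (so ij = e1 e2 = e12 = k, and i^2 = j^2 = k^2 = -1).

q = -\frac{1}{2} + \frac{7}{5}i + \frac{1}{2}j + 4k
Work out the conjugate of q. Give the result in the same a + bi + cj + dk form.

In blades: q = -\frac{1}{2} + \frac{7}{5} e_{1} + \frac{1}{2} e_{2} + 4 e_{12}.
Conjugation here is Clifford conjugation: the scalar is fixed and the grade-1 and grade-2 blades all flip sign, giving -\frac{1}{2} - \frac{7}{5} e_{1} - \frac{1}{2} e_{2} - 4 e_{12}; translating back:
Answer: -\frac{1}{2} - \frac{7}{5}i - \frac{1}{2}j - 4k


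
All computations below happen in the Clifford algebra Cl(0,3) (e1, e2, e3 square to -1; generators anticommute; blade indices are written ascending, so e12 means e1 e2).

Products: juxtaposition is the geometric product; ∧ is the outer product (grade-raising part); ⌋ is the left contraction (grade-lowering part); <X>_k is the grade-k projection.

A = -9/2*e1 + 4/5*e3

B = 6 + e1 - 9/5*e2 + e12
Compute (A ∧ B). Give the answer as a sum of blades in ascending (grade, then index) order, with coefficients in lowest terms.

step 1: -27*e1 + 24/5*e3 + 81/10*e12 - 4/5*e13 + 36/25*e23 + 4/5*e123
Answer: -27*e1 + 24/5*e3 + 81/10*e12 - 4/5*e13 + 36/25*e23 + 4/5*e123


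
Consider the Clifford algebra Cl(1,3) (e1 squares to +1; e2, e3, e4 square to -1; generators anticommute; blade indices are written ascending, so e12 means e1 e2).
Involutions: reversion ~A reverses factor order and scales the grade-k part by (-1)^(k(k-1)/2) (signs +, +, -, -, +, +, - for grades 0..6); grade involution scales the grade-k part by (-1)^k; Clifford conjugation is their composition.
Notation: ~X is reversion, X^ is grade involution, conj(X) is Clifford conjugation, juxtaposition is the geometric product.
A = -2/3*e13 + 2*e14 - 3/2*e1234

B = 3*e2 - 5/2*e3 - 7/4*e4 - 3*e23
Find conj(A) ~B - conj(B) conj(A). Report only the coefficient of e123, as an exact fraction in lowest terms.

first term: -11/6*e1 + 2*e12 + 9/2*e14 - 37/8*e123 + 39/4*e124 - 5/3*e134 - 6*e1234
second term: -11/6*e1 - 2*e12 + 9/2*e14 - 5/8*e123 - 9/4*e124 + 32/3*e134 - 6*e1234
Answer: -4


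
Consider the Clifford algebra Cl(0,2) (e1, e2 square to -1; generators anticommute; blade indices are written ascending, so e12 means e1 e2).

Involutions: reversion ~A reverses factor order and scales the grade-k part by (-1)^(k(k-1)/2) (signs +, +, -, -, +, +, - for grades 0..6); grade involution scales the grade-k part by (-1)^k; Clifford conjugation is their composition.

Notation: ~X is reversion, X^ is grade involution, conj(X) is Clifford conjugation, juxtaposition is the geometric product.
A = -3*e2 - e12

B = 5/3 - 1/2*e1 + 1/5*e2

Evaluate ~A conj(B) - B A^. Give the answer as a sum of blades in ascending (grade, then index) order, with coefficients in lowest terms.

first term: -3/5 + 1/5*e1 - 9/2*e2 + 19/6*e12
second term: -3/5 - 1/5*e1 + 9/2*e2 - 19/6*e12
Answer: 2/5*e1 - 9*e2 + 19/3*e12


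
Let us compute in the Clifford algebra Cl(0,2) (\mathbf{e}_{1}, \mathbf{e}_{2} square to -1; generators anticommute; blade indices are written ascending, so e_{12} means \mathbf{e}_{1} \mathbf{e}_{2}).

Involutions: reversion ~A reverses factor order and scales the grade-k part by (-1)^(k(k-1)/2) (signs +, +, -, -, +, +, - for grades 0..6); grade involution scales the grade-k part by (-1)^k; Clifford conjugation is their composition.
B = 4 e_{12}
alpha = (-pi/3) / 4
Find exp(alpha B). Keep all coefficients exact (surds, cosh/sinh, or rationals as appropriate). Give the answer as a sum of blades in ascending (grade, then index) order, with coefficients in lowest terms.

B^2 = (4)^2*(e_{12})^2 = 16*(-1) = -16 (a basis 2-blade squares to minus the product of its generators' squares).
B^2 = -16 — since the square is negative, the closed form is circular: l = 4, alpha*l = - \frac{\pi}{3}, so exp(alpha B) = cos(- \frac{\pi}{3}) + (sin(- \frac{\pi}{3})/4)*B = \frac{1}{2} + (- \frac{\sqrt{3}}{8})*B.
Answer: \frac{1}{2} - \frac{\sqrt{3}}{2} e_{12}


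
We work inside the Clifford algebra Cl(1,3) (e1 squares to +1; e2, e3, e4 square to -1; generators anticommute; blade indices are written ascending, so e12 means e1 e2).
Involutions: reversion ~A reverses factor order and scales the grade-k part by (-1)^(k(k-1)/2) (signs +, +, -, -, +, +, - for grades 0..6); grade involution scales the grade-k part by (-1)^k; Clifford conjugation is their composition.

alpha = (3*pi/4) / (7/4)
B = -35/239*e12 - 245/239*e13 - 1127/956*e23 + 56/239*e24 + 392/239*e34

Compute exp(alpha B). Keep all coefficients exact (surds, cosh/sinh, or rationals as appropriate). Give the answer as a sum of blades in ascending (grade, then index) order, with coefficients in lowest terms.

B^2 term by term: the squares give (-35/239)^2*(e12)^2 + (-245/239)^2*(e13)^2 + (-1127/956)^2*(e23)^2 + (56/239)^2*(e24)^2 + (392/239)^2*(e34)^2 = 1225/57121*(+1) + 60025/57121*(+1) + 1270129/913936*(-1) + 3136/57121*(-1) + 153664/57121*(-1) = -49/16 (each basis 2-blade squares to minus the product of its generators' squares); cross terms between blades sharing an index anticommute and cancel; the commuting (index-disjoint) pairs give grade-4 terms 2*c*c'*(blade product), which cancel blade by blade — e1234: -27440/57121 + 27440/57121 = 0 — confirming B is simple. So B^2 = -49/16.
B^2 = -49/16 — the negative square puts this in the circular regime; l = 7/4, alpha*l = 3*pi/4, so exp(alpha B) = cos(3*pi/4) + (sin(3*pi/4)/(7/4))*B = -sqrt(2)/2 + (2*sqrt(2)/7)*B.
Answer: -sqrt(2)/2 - 10*sqrt(2)/239*e12 - 70*sqrt(2)/239*e13 - 161*sqrt(2)/478*e23 + 16*sqrt(2)/239*e24 + 112*sqrt(2)/239*e34


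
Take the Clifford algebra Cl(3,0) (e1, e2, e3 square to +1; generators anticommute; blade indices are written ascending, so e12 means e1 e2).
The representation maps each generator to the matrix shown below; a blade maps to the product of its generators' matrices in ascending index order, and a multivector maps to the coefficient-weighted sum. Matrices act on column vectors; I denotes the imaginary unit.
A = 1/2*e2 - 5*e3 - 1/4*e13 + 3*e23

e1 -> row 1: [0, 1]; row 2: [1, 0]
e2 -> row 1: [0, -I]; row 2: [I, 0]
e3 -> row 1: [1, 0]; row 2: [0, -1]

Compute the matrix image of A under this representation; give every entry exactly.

Bivector images (products of the table entries): rho(e13) = rho(e1)rho(e3) = row 1: [0, -1]; row 2: [1, 0]; rho(e23) = rho(e2)rho(e3) = row 1: [0, I]; row 2: [I, 0].
M = (1/2)*rho(e2) + (-5)*rho(e3) + (-1/4)*rho(e13) + (3)*rho(e23), summed entrywise:
Answer: row 1: [-5, 1/4 + 5*I/2]; row 2: [-1/4 + 7*I/2, 5]


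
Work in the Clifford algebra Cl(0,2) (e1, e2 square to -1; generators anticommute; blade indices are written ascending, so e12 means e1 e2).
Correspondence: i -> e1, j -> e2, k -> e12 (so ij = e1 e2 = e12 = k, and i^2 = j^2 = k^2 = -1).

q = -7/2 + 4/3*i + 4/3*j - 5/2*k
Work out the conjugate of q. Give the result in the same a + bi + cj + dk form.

In blades: q = -7/2 + 4/3*e1 + 4/3*e2 - 5/2*e12.
Conjugation here is Clifford conjugation: the scalar is fixed and the grade-1 and grade-2 blades all flip sign, giving -7/2 - 4/3*e1 - 4/3*e2 + 5/2*e12; translating back:
Answer: -7/2 - 4/3*i - 4/3*j + 5/2*k


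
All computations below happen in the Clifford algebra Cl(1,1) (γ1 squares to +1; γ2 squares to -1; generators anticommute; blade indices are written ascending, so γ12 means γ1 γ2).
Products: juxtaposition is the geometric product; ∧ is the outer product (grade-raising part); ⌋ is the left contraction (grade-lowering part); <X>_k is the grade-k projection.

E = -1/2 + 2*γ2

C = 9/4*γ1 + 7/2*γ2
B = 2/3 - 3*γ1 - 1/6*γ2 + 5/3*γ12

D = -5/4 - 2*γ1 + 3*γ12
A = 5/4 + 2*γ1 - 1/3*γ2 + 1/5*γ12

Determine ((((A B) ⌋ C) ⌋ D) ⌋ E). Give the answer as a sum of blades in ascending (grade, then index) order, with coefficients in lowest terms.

step 1: -44/9 - 529/180*γ1 + 1261/360*γ2 + 53/60*γ12
step 2: -3397/180 - 11*γ1 - 154/9*γ2
step 3: 6565/144 - 1223/90*γ1 - 33*γ2 - 3397/60*γ12
step 4: 12443/288 + 6565/72*γ2
Answer: 12443/288 + 6565/72*γ2


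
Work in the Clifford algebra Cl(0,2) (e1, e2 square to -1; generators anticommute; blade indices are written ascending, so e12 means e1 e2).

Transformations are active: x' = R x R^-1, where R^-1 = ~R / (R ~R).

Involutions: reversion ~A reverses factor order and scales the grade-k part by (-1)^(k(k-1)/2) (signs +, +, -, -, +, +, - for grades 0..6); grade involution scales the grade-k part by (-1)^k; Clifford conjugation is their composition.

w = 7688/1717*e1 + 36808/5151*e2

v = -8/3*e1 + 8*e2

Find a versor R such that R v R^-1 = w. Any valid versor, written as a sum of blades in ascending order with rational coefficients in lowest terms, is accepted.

Sketch: the shared square -640/9 makes R = v + w = 9328/5151*e1 + 78016/5151*e2 the natural versor; its sandwich fixes that direction, negates (v - w)/2, and sends v to w.
Answer: 9328/5151*e1 + 78016/5151*e2


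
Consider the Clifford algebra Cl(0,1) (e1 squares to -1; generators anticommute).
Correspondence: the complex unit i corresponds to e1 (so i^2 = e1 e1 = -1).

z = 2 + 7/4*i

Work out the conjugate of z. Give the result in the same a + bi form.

In blades: z = 2 + 7/4*e1.
Conjugation here is Clifford conjugation: the scalar is fixed and the grade-1 and grade-2 blades all flip sign, giving 2 - 7/4*e1; translating back:
Answer: 2 - 7/4*i


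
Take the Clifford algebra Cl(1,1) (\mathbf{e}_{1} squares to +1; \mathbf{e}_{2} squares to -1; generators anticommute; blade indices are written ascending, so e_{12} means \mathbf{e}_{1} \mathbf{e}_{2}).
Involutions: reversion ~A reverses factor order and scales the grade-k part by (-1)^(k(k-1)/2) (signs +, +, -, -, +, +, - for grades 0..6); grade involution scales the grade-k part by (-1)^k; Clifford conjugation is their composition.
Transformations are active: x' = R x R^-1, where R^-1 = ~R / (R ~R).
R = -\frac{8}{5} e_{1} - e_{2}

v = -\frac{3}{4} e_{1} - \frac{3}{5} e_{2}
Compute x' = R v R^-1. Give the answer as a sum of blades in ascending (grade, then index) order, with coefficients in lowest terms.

~R = -\frac{8}{5} e_{1} - e_{2}, and R ~R = \frac{39}{25}, so R^-1 = ~R / (\frac{39}{25}).
R v = \frac{3}{5} + \frac{21}{100} e_{12}
Answer: -\frac{25}{52} e_{1} - \frac{11}{65} e_{2}


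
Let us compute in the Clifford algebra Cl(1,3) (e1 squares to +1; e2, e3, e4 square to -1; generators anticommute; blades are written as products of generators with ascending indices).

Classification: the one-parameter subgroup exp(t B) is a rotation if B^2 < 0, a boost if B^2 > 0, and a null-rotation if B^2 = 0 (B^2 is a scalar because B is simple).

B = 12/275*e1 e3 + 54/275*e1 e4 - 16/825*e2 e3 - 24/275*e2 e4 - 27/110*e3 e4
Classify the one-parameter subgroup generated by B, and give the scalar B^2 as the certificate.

B^2 term by term: the squares give (12/275)^2*(e1 e3)^2 + (54/275)^2*(e1 e4)^2 + (-16/825)^2*(e2 e3)^2 + (-24/275)^2*(e2 e4)^2 + (-27/110)^2*(e3 e4)^2 = 144/75625*(+1) + 2916/75625*(+1) + 256/680625*(-1) + 576/75625*(-1) + 729/12100*(-1) = -1/36 (each basis 2-blade squares to minus the product of its generators' squares); cross terms between blades sharing an index anticommute and cancel; the commuting (index-disjoint) pairs give grade-4 terms 2*c*c'*(blade product), which cancel blade by blade — e1 e2 e3 e4: 576/75625 - 576/75625 = 0 — confirming B is simple. So B^2 = -1/36.
Answer: rotation, certificate B^2 = -1/36. Key observation: B^2 = -1/36 is a conjugation invariant, so its sign decides the class regardless of the surface form of B.


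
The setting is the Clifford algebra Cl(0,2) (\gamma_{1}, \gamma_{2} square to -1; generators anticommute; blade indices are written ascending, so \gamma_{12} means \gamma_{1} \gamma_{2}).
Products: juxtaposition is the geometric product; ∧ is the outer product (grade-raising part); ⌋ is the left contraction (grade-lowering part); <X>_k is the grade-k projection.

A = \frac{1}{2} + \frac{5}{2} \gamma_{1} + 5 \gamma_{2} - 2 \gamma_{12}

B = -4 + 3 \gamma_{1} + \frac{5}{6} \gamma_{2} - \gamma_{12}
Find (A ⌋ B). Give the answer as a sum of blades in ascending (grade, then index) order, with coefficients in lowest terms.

step 1: -\frac{47}{3} - \frac{7}{2} \gamma_{1} + \frac{35}{12} \gamma_{2} - \frac{1}{2} \gamma_{12}
Answer: -\frac{47}{3} - \frac{7}{2} \gamma_{1} + \frac{35}{12} \gamma_{2} - \frac{1}{2} \gamma_{12}


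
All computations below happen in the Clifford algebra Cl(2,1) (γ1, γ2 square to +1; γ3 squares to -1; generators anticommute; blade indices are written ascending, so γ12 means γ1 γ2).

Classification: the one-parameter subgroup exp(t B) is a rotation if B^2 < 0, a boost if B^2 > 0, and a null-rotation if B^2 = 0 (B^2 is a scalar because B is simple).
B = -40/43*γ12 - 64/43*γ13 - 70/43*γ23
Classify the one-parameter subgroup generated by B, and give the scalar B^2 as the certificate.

B^2 term by term: the squares give (-40/43)^2*(γ12)^2 + (-64/43)^2*(γ13)^2 + (-70/43)^2*(γ23)^2 = 1600/1849*(-1) + 4096/1849*(+1) + 4900/1849*(+1) = 4 (each basis 2-blade squares to minus the product of its generators' squares); cross terms between blades sharing an index anticommute and cancel. So B^2 = 4.
Answer: boost, certificate B^2 = 4. Key observation: B^2 = 4 is a conjugation invariant, so its sign decides the class regardless of the surface form of B.


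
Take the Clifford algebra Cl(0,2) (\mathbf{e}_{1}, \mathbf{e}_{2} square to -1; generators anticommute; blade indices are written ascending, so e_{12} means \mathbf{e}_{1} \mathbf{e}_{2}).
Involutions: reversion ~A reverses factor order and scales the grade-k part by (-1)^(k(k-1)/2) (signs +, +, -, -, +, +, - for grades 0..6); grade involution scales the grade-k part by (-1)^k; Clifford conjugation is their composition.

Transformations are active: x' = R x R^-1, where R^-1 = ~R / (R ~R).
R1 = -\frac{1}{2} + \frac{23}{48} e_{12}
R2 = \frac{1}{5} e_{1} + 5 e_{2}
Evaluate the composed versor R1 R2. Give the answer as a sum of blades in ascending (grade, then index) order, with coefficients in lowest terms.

Distribute over the terms of R1 (each basis-blade product reordered to ascending indices, repeated generators contracted through their squares):
(-\frac{1}{2}) R2 = -\frac{1}{10} e_{1} - \frac{5}{2} e_{2}
(\frac{23}{48} e_{12}) R2 = -\frac{115}{48} e_{1} + \frac{23}{240} e_{2}
Summing the partial products and collecting blades:
Answer: -\frac{599}{240} e_{1} - \frac{577}{240} e_{2}


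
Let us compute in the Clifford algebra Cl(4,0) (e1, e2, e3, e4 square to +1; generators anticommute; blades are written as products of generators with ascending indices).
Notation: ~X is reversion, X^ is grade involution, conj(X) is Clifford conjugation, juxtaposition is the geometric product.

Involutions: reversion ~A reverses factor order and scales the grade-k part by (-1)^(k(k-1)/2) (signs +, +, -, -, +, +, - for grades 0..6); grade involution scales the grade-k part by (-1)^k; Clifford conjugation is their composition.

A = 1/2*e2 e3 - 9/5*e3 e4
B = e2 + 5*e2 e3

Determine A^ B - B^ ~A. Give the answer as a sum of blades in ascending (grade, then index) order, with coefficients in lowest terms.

first term: -5/2 - 1/2*e3 + 9*e2 e4 - 9/5*e2 e3 e4
second term: 5/2 + 1/2*e3 + 9*e2 e4 - 9/5*e2 e3 e4
Answer: -5 - e3


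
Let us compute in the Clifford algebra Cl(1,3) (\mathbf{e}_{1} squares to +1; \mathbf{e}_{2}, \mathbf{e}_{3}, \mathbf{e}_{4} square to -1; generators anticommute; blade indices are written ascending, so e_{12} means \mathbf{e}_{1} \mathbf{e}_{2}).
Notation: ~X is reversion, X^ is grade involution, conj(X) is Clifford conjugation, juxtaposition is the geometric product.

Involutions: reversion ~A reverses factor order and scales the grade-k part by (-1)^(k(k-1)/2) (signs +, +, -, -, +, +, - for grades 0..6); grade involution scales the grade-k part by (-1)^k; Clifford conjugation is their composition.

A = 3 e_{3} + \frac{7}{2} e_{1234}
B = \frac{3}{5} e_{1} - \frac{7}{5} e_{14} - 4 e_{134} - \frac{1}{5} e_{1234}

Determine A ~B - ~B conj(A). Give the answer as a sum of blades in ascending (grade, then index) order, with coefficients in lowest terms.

first term: \frac{7}{10} + 14 e_{2} - \frac{9}{5} e_{13} + 12 e_{14} + \frac{49}{10} e_{23} + \frac{3}{5} e_{124} - \frac{21}{5} e_{134} - \frac{21}{10} e_{234}
second term: \frac{7}{10} - 14 e_{2} - \frac{9}{5} e_{13} - 12 e_{14} + \frac{49}{10} e_{23} + \frac{3}{5} e_{124} + \frac{21}{5} e_{134} + \frac{21}{10} e_{234}
Answer: 28 e_{2} + 24 e_{14} - \frac{42}{5} e_{134} - \frac{21}{5} e_{234}


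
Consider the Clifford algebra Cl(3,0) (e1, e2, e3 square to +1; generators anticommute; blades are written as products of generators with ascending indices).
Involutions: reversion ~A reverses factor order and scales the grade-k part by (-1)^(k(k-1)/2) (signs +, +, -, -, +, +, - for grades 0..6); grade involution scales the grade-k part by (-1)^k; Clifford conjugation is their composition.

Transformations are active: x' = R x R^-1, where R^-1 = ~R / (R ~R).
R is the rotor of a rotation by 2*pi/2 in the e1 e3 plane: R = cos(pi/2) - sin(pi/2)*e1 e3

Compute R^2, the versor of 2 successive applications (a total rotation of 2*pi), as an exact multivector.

Because a rotor carries half the rotation angle, composing 2 copies of this e1 e3-plane rotor multiplies the phase: 2*(pi/2) = pi, hence R^2 = cos(pi) - sin(pi)*e1 e3.
cos(pi) = -1 and sin(pi) = 0, so R^2 = -1. The total rotation 2*pi is 1 full turn, so every vector returns to itself, yet the rotor is -1, on the OTHER sheet of the double cover (an odd number of 2*pi turns).
Answer: -1


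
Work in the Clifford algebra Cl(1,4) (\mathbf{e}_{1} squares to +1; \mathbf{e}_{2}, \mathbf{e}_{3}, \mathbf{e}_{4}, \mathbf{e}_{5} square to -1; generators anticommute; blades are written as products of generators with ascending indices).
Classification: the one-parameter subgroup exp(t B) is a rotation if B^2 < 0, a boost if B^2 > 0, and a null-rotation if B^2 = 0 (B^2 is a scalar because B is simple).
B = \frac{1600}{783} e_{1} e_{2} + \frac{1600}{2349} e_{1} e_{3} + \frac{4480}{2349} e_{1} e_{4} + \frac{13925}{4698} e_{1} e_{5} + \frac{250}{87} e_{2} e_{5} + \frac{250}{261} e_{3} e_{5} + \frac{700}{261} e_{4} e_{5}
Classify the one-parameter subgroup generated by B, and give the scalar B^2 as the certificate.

B^2 term by term: the squares give (\frac{1600}{783})^2*(e_{1} e_{2})^2 + (\frac{1600}{2349})^2*(e_{1} e_{3})^2 + (\frac{4480}{2349})^2*(e_{1} e_{4})^2 + (\frac{13925}{4698})^2*(e_{1} e_{5})^2 + (\frac{250}{87})^2*(e_{2} e_{5})^2 + (\frac{250}{261})^2*(e_{3} e_{5})^2 + (\frac{700}{261})^2*(e_{4} e_{5})^2 = \frac{2560000}{613089}*(+1) + \frac{2560000}{5517801}*(+1) + \frac{20070400}{5517801}*(+1) + \frac{193905625}{22071204}*(+1) + \frac{62500}{7569}*(-1) + \frac{62500}{68121}*(-1) + \frac{490000}{68121}*(-1) = \frac{25}{36} (each basis 2-blade squares to minus the product of its generators' squares); cross terms between blades sharing an index anticommute and cancel; the commuting (index-disjoint) pairs give grade-4 terms 2*c*c'*(blade product), which cancel blade by blade — e_{1} e_{2} e_{3} e_{5}: \frac{800000}{204363} - \frac{800000}{204363} = 0; e_{1} e_{2} e_{4} e_{5}: \frac{2240000}{204363} - \frac{2240000}{204363} = 0; e_{1} e_{3} e_{4} e_{5}: \frac{2240000}{613089} - \frac{2240000}{613089} = 0 — confirming B is simple. So B^2 = \frac{25}{36}.
Answer: boost, certificate B^2 = \frac{25}{36}. The class reads off the invariant scalar \frac{25}{36} directly.


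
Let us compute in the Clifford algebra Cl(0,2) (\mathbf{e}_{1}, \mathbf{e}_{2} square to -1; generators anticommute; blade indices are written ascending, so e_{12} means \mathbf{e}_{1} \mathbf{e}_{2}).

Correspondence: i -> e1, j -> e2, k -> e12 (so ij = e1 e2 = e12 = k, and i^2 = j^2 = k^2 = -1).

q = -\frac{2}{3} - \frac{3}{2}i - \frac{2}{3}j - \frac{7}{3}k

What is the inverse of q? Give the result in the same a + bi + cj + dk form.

In blades: q = -\frac{2}{3} - \frac{3}{2} e_{1} - \frac{2}{3} e_{2} - \frac{7}{3} e_{12}.
With qbar = -\frac{2}{3} + \frac{3}{2} e_{1} + \frac{2}{3} e_{2} + \frac{7}{3} e_{12} (scalar fixed, mapped units negated), q qbar = \frac{103}{12} (the sum of squared coefficients), so q^-1 = qbar / (\frac{103}{12}) = -\frac{8}{103} + \frac{18}{103} e_{1} + \frac{8}{103} e_{2} + \frac{28}{103} e_{12}; translating back:
Answer: -\frac{8}{103} + \frac{18}{103}i + \frac{8}{103}j + \frac{28}{103}k


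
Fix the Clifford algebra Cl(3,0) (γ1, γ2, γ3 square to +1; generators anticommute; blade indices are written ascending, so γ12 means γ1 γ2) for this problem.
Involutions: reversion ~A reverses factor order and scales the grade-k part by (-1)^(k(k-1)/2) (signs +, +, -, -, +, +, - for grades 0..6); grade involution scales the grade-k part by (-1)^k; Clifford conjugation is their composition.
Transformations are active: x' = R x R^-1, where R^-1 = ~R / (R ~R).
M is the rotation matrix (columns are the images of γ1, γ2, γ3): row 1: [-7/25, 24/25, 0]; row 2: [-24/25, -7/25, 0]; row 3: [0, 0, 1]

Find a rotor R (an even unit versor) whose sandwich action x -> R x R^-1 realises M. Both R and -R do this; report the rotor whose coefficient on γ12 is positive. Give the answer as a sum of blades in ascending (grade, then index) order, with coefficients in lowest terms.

Method: write R = a + b12*γ12 + b13*γ13 + b23*γ23 with a^2 + b12^2 + b13^2 + b23^2 = 1 (so R^-1 = ~R). Expanding the columns R e_j ~R gives tr M = 4a^2 - 1 and, from the antisymmetric part, M21 - M12 = -4a*b12, M13 - M31 = 4a*b13, M32 - M23 = -4a*b23.
Here tr M = 11/25, so a^2 = (1 + tr M)/4 = 9/25 and a = ±3/5. Taking a = 3/5: M21 - M12 = -48/25, M13 - M31 = 0, M32 - M23 = 0, giving b12 = 4/5, b13 = 0, b23 = 0, i.e. R = 3/5 + 4/5*γ12.
Its γ12 coefficient is already positive.
Answer: 3/5 + 4/5*γ12. Note: both R and -R realise this M (trace 11/25); the covering map identifies them, and the γ12-coefficient sign is the tie-breaker.


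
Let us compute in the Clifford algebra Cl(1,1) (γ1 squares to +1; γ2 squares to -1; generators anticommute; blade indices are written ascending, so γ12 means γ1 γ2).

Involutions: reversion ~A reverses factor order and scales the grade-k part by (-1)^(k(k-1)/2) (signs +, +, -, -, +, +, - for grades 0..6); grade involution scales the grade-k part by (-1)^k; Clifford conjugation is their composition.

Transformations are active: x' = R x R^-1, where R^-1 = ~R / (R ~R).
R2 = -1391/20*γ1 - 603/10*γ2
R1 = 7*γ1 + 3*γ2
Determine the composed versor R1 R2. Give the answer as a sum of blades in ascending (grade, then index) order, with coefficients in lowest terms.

Distribute over the terms of R1 (each basis-blade product reordered to ascending indices, repeated generators contracted through their squares):
(7*γ1) R2 = -9737/20 - 4221/10*γ12
(3*γ2) R2 = 1809/10 + 4173/20*γ12
Summing the partial products and collecting blades:
Answer: -6119/20 - 4269/20*γ12


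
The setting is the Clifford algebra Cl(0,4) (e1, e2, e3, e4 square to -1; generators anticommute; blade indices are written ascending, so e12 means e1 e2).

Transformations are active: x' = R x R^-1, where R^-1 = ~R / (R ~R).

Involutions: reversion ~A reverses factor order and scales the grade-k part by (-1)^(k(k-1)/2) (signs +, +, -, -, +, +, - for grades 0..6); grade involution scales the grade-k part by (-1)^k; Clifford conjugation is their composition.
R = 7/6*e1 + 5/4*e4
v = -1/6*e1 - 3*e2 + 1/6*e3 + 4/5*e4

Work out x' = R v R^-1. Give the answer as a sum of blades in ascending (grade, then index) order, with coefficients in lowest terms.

~R = 7/6*e1 + 5/4*e4, and R ~R = -421/144, so R^-1 = ~R / (-421/144).
R v = -29/36 - 7/2*e12 + 7/36*e13 + 137/120*e14 + 15/4*e24 - 5/24*e34
Answer: 2045/2526*e1 + 3*e2 - 1/6*e3 - 234/2105*e4


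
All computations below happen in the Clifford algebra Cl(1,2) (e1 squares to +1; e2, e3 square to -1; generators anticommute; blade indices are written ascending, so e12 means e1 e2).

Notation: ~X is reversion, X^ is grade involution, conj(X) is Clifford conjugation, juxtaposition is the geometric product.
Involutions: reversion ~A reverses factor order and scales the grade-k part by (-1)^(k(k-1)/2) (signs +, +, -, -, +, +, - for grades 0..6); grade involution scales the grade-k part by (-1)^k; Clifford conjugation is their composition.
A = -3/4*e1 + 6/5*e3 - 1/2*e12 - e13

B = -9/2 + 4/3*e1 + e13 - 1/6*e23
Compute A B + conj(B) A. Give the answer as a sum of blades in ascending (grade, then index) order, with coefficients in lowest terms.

first term: -2 + 183/40*e1 + 7/15*e2 - 289/60*e3 + 29/12*e12 + 169/60*e13 + 1/2*e23 + 1/8*e123
second term: 2 + 183/40*e1 + 7/15*e2 - 289/60*e3 + 29/12*e12 + 169/60*e13 + 1/2*e23 - 1/8*e123
Answer: 183/20*e1 + 14/15*e2 - 289/30*e3 + 29/6*e12 + 169/30*e13 + e23
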